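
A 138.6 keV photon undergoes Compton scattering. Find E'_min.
89.8561 keV (at θ = 180°)

The scattered photon has minimum energy when its wavelength is maximum, i.e., when the Compton shift Δλ = λ_C(1 − cos θ) is maximum. This occurs at θ = 180° (backscattering), giving Δλ_max = 2λ_C = 4.8526 pm.

Initial wavelength: λ₀ = hc/E₀ = 8.9455 pm
Maximum final wavelength: λ'_max = λ₀ + 2λ_C = 8.9455 + 4.8526 = 13.7981 pm
Minimum final energy: E'_min = hc/λ'_max = 89.8561 keV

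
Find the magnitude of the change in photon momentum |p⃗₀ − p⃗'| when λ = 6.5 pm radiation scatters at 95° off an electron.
1.3015e-22 kg·m/s

Photon momentum magnitude is p = h/λ.

Initial momentum:
p₀ = h/λ = 6.6261e-34/6.5000e-12 = 1.0194e-22 kg·m/s

After scattering:
λ' = λ + Δλ = 6.5 + 2.6378 = 9.1378 pm
p' = h/λ' = 6.6261e-34/9.1378e-12 = 7.2513e-23 kg·m/s

Momentum is a vector; the scattered photon's direction makes angle θ = 95° with the incident direction. The magnitude of the vector change Δp⃗ = p⃗₀ − p⃗' is found from the law of cosines:
|Δp⃗|² = p₀² + p'² − 2p₀p'cos θ
|Δp⃗|² = (1.0194e-22)² + (7.2513e-23)² − 2·1.0194e-22·7.2513e-23·cos(95°)
|Δp⃗| = 1.3015e-22 kg·m/s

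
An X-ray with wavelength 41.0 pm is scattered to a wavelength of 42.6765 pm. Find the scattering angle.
72.00°

First find the wavelength shift:
Δλ = λ' - λ = 42.6765 - 41.0 = 1.6765 pm

Using Δλ = λ_C(1 - cos θ), with λ_C = h/(m_e·c) ≈ 2.42631024 pm:
cos θ = 1 - Δλ/λ_C
cos θ = 1 - 1.6765/2.42631024
cos θ = 0.309033

θ = arccos(0.309033)
θ = 72.00°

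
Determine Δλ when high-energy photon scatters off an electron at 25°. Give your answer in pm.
0.2273 pm

Using the Compton scattering formula:
Δλ = λ_C(1 - cos θ)

where λ_C = h/(m_e·c) ≈ 2.4263 pm is the Compton wavelength of an electron.

For θ = 25°:
cos(25°) = 0.9063
1 - cos(25°) = 0.0937

Δλ = 2.4263 × 0.0937
Δλ = 0.2273 pm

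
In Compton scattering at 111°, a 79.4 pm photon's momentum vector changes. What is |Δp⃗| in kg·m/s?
1.3482e-23 kg·m/s

Photon momentum magnitude is p = h/λ.

Initial momentum:
p₀ = h/λ = 6.6261e-34/7.9400e-11 = 8.3452e-24 kg·m/s

After scattering:
λ' = λ + Δλ = 79.4 + 3.2958 = 82.6958 pm
p' = h/λ' = 6.6261e-34/8.2696e-11 = 8.0126e-24 kg·m/s

Momentum is a vector; the scattered photon's direction makes angle θ = 111° with the incident direction. The magnitude of the vector change Δp⃗ = p⃗₀ − p⃗' is found from the law of cosines:
|Δp⃗|² = p₀² + p'² − 2p₀p'cos θ
|Δp⃗|² = (8.3452e-24)² + (8.0126e-24)² − 2·8.3452e-24·8.0126e-24·cos(111°)
|Δp⃗| = 1.3482e-23 kg·m/s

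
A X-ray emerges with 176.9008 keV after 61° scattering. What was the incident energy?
215.2999 keV

Convert final energy to wavelength (hc ≈ 1239.842 keV·pm):
λ' = hc/E' = 1239.842 / 176.9008 = 7.0087 pm

Calculate the Compton shift:
Δλ = λ_C(1 - cos(61°))
Δλ = 2.4263 × (1 - cos(61°))
Δλ = 1.2500 pm

Initial wavelength:
λ = λ' - Δλ = 7.0087 - 1.2500 = 5.7587 pm

Initial energy:
E = hc/λ = 1239.842 / 5.7587 = 215.2999 keV

(Intermediate values are shown rounded; full precision is carried through to the final answer.)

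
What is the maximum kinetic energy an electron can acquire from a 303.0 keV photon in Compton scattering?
164.3851 keV

Maximum energy transfer occurs at θ = 180° (backscattering).

Initial photon: E₀ = 303.0 keV → λ₀ = 4.0919 pm

Maximum Compton shift (at 180°):
Δλ_max = 2λ_C = 2 × 2.4263 = 4.8526 pm

Final wavelength:
λ' = 4.0919 + 4.8526 = 8.9445 pm

Minimum photon energy (maximum energy to electron):
E'_min = hc/λ' = 138.6149 keV

Maximum electron kinetic energy:
K_max = E₀ - E'_min = 303.0000 - 138.6149 = 164.3851 keV

(Intermediate values are shown rounded; full precision is carried through to the final answer.)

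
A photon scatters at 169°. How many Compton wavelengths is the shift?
1.9816 λ_C

The Compton shift formula is:
Δλ = λ_C(1 - cos θ)

Dividing both sides by λ_C:
Δλ/λ_C = 1 - cos θ

For θ = 169°:
Δλ/λ_C = 1 - cos(169°)
Δλ/λ_C = 1 - -0.9816
Δλ/λ_C = 1.9816

This means the shift is 1.9816 × λ_C = 4.8080 pm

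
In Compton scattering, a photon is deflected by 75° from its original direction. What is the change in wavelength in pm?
1.7983 pm

Using the Compton scattering formula:
Δλ = λ_C(1 - cos θ)

where λ_C = h/(m_e·c) ≈ 2.4263 pm is the Compton wavelength of an electron.

For θ = 75°:
cos(75°) = 0.2588
1 - cos(75°) = 0.7412

Δλ = 2.4263 × 0.7412
Δλ = 1.7983 pm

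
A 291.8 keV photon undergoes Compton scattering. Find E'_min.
136.2229 keV (at θ = 180°)

The scattered photon has minimum energy when its wavelength is maximum, i.e., when the Compton shift Δλ = λ_C(1 − cos θ) is maximum. This occurs at θ = 180° (backscattering), giving Δλ_max = 2λ_C = 4.8526 pm.

Initial wavelength: λ₀ = hc/E₀ = 4.2489 pm
Maximum final wavelength: λ'_max = λ₀ + 2λ_C = 4.2489 + 4.8526 = 9.1016 pm
Minimum final energy: E'_min = hc/λ'_max = 136.2229 keV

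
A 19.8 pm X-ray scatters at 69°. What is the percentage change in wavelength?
7.8626%

Calculate the Compton shift:
Δλ = λ_C(1 - cos(69°))
Δλ = 2.4263 × (1 - cos(69°))
Δλ = 2.4263 × 0.6416
Δλ = 1.5568 pm

Percentage change:
(Δλ/λ₀) × 100 = (1.5568/19.8) × 100
= 7.8626%

(Intermediate values are shown rounded; full precision is carried through to the final answer.)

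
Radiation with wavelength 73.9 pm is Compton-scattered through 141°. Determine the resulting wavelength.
78.2119 pm

Using the Compton scattering formula:
λ' = λ + Δλ = λ + λ_C(1 - cos θ)

Given:
- Initial wavelength λ = 73.9 pm
- Scattering angle θ = 141°
- Compton wavelength λ_C ≈ 2.4263 pm

Calculate the shift:
Δλ = 2.4263 × (1 - cos(141°))
Δλ = 2.4263 × 1.7771
Δλ = 4.3119 pm

Final wavelength:
λ' = 73.9 + 4.3119 = 78.2119 pm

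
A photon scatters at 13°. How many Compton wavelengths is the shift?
0.0256 λ_C

The Compton shift formula is:
Δλ = λ_C(1 - cos θ)

Dividing both sides by λ_C:
Δλ/λ_C = 1 - cos θ

For θ = 13°:
Δλ/λ_C = 1 - cos(13°)
Δλ/λ_C = 1 - 0.9744
Δλ/λ_C = 0.0256

This means the shift is 0.0256 × λ_C = 0.0622 pm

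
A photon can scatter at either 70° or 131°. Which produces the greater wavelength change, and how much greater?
131° produces the larger shift by a factor of 2.517

Calculate both shifts using Δλ = λ_C(1 - cos θ):

For θ₁ = 70°:
Δλ₁ = 2.4263 × (1 - cos(70°))
Δλ₁ = 2.4263 × 0.6580
Δλ₁ = 1.5965 pm

For θ₂ = 131°:
Δλ₂ = 2.4263 × (1 - cos(131°))
Δλ₂ = 2.4263 × 1.6561
Δλ₂ = 4.0181 pm

The 131° angle produces the larger shift.
Ratio: 4.0181/1.5965 = 2.517

(Intermediate values are shown rounded; full precision is carried through to the final answer.)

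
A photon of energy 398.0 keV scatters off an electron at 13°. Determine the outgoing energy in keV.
390.2105 keV

First convert energy to wavelength:
λ = hc/E, with hc ≈ 1239.842 keV·pm (i.e. 1239.842 eV·nm)

For E = 398.0 keV = 398000 eV:
λ = 1239.842 keV·pm / 398.0 keV
λ = 3.1152 pm

Calculate the Compton shift:
Δλ = λ_C(1 - cos(13°)) = 2.4263 × 0.0256
Δλ = 0.0622 pm

Final wavelength:
λ' = 3.1152 + 0.0622 = 3.1774 pm

Final energy:
E' = hc/λ' = 1239.842 / 3.1774 = 390.2105 keV

(Intermediate values are shown rounded; full precision is carried through to the final answer.)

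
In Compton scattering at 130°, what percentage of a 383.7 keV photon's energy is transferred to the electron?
0.5523 (or 55.23%)

Calculate initial and final photon energies:

Initial: E₀ = 383.7 keV → λ₀ = 3.2313 pm
Compton shift: Δλ = 3.9859 pm
Final wavelength: λ' = 7.2172 pm
Final energy: E' = 171.7901 keV

Fractional energy loss:
(E₀ - E')/E₀ = (383.7000 - 171.7901)/383.7000
= 211.9099/383.7000
= 0.5523
= 55.23%

(Intermediate values are shown rounded; full precision is carried through to the final answer.)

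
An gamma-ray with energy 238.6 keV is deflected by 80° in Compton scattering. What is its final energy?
172.1690 keV

First convert energy to wavelength:
λ = hc/E, with hc ≈ 1239.842 keV·pm (i.e. 1239.842 eV·nm)

For E = 238.6 keV = 238600 eV:
λ = 1239.842 keV·pm / 238.6 keV
λ = 5.1963 pm

Calculate the Compton shift:
Δλ = λ_C(1 - cos(80°)) = 2.4263 × 0.8264
Δλ = 2.0050 pm

Final wavelength:
λ' = 5.1963 + 2.0050 = 7.2013 pm

Final energy:
E' = hc/λ' = 1239.842 / 7.2013 = 172.1690 keV

(Intermediate values are shown rounded; full precision is carried through to the final answer.)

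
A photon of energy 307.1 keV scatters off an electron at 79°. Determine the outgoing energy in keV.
206.6194 keV

First convert energy to wavelength:
λ = hc/E, with hc ≈ 1239.842 keV·pm (i.e. 1239.842 eV·nm)

For E = 307.1 keV = 307100 eV:
λ = 1239.842 keV·pm / 307.1 keV
λ = 4.0373 pm

Calculate the Compton shift:
Δλ = λ_C(1 - cos(79°)) = 2.4263 × 0.8092
Δλ = 1.9633 pm

Final wavelength:
λ' = 4.0373 + 1.9633 = 6.0006 pm

Final energy:
E' = hc/λ' = 1239.842 / 6.0006 = 206.6194 keV

(Intermediate values are shown rounded; full precision is carried through to the final answer.)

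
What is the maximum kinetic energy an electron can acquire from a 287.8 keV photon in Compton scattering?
152.4552 keV

Maximum energy transfer occurs at θ = 180° (backscattering).

Initial photon: E₀ = 287.8 keV → λ₀ = 4.3080 pm

Maximum Compton shift (at 180°):
Δλ_max = 2λ_C = 2 × 2.4263 = 4.8526 pm

Final wavelength:
λ' = 4.3080 + 4.8526 = 9.1606 pm

Minimum photon energy (maximum energy to electron):
E'_min = hc/λ' = 135.3448 keV

Maximum electron kinetic energy:
K_max = E₀ - E'_min = 287.8000 - 135.3448 = 152.4552 keV

(Intermediate values are shown rounded; full precision is carried through to the final answer.)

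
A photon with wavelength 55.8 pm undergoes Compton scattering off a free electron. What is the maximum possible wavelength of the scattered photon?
60.6526 pm (at θ = 180°)

The Compton shift is Δλ = λ_C(1 − cos θ).

Since cos θ ranges from −1 to 1, the factor (1 − cos θ) ranges from 0 to 2; the maximum shift occurs at θ = 180° (backscattering):
Δλ_max = 2λ_C = 2 × 2.4263 pm = 4.8526 pm

Maximum scattered wavelength:
λ'_max = λ₀ + Δλ_max = 55.8 + 4.8526 = 60.6526 pm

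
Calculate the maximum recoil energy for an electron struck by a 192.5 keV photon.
82.7149 keV

Maximum energy transfer occurs at θ = 180° (backscattering).

Initial photon: E₀ = 192.5 keV → λ₀ = 6.4407 pm

Maximum Compton shift (at 180°):
Δλ_max = 2λ_C = 2 × 2.4263 = 4.8526 pm

Final wavelength:
λ' = 6.4407 + 4.8526 = 11.2934 pm

Minimum photon energy (maximum energy to electron):
E'_min = hc/λ' = 109.7851 keV

Maximum electron kinetic energy:
K_max = E₀ - E'_min = 192.5000 - 109.7851 = 82.7149 keV

(Intermediate values are shown rounded; full precision is carried through to the final answer.)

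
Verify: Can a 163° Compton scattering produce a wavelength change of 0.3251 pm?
No, inconsistent

Calculate the expected shift for θ = 163°:

Δλ_expected = λ_C(1 - cos(163°))
Δλ_expected = 2.4263 × (1 - cos(163°))
Δλ_expected = 2.4263 × 1.9563
Δλ_expected = 4.7466 pm

Given shift: 0.3251 pm
Expected shift: 4.7466 pm
Difference: 4.4215 pm

The values do not match. The given shift corresponds to θ ≈ 30.0°, not 163°.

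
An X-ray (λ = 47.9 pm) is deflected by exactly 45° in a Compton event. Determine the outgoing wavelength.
48.6106 pm

Using the Compton formula: λ' = λ + λ_C(1 − cos θ)

For θ = 45°, cos θ = √2/2 (exact) ≈ 0.7071, so:
1 − cos 45° = 1 − (√2/2) ≈ 0.2929

Δλ = λ_C × 0.2929 = 2.4263 × 0.2929 = 0.7106 pm

λ' = 47.9 + 0.7106 = 48.6106 pm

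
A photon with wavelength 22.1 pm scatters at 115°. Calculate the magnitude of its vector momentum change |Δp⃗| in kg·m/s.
4.7208e-23 kg·m/s

Photon momentum magnitude is p = h/λ.

Initial momentum:
p₀ = h/λ = 6.6261e-34/2.2100e-11 = 2.9982e-23 kg·m/s

After scattering:
λ' = λ + Δλ = 22.1 + 3.4517 = 25.5517 pm
p' = h/λ' = 6.6261e-34/2.5552e-11 = 2.5932e-23 kg·m/s

Momentum is a vector; the scattered photon's direction makes angle θ = 115° with the incident direction. The magnitude of the vector change Δp⃗ = p⃗₀ − p⃗' is found from the law of cosines:
|Δp⃗|² = p₀² + p'² − 2p₀p'cos θ
|Δp⃗|² = (2.9982e-23)² + (2.5932e-23)² − 2·2.9982e-23·2.5932e-23·cos(115°)
|Δp⃗| = 4.7208e-23 kg·m/s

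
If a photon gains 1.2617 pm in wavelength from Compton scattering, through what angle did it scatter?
61.32°

From the Compton formula Δλ = λ_C(1 - cos θ), we can solve for θ:

cos θ = 1 - Δλ/λ_C

Given:
- Δλ = 1.2617 pm
- λ_C = h/(m_e·c) ≈ 2.42631024 pm

cos θ = 1 - 1.2617/2.42631024
cos θ = 1 - 0.520008
cos θ = 0.479992

θ = arccos(0.479992)
θ = 61.32°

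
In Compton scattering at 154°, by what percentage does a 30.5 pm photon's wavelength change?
15.1051%

Calculate the Compton shift:
Δλ = λ_C(1 - cos(154°))
Δλ = 2.4263 × (1 - cos(154°))
Δλ = 2.4263 × 1.8988
Δλ = 4.6071 pm

Percentage change:
(Δλ/λ₀) × 100 = (4.6071/30.5) × 100
= 15.1051%

(Intermediate values are shown rounded; full precision is carried through to the final answer.)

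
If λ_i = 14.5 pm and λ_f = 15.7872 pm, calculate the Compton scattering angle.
62.00°

First find the wavelength shift:
Δλ = λ' - λ = 15.7872 - 14.5 = 1.2872 pm

Using Δλ = λ_C(1 - cos θ), with λ_C = h/(m_e·c) ≈ 2.42631024 pm:
cos θ = 1 - Δλ/λ_C
cos θ = 1 - 1.2872/2.42631024
cos θ = 0.469483

θ = arccos(0.469483)
θ = 62.00°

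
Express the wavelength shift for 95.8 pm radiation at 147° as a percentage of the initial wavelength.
4.6568%

Calculate the Compton shift:
Δλ = λ_C(1 - cos(147°))
Δλ = 2.4263 × (1 - cos(147°))
Δλ = 2.4263 × 1.8387
Δλ = 4.4612 pm

Percentage change:
(Δλ/λ₀) × 100 = (4.4612/95.8) × 100
= 4.6568%

(Intermediate values are shown rounded; full precision is carried through to the final answer.)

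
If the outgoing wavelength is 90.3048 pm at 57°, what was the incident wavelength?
89.2000 pm

From λ' = λ + Δλ, we have λ = λ' - Δλ

First calculate the Compton shift:
Δλ = λ_C(1 - cos θ)
Δλ = 2.4263 × (1 - cos(57°))
Δλ = 2.4263 × 0.4554
Δλ = 1.1048 pm

Initial wavelength:
λ = λ' - Δλ
λ = 90.3048 - 1.1048
λ = 89.2000 pm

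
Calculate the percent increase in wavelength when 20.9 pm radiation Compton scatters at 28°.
1.3589%

Calculate the Compton shift:
Δλ = λ_C(1 - cos(28°))
Δλ = 2.4263 × (1 - cos(28°))
Δλ = 2.4263 × 0.1171
Δλ = 0.2840 pm

Percentage change:
(Δλ/λ₀) × 100 = (0.2840/20.9) × 100
= 1.3589%

(Intermediate values are shown rounded; full precision is carried through to the final answer.)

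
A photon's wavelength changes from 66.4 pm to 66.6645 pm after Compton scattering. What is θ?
27.00°

First find the wavelength shift:
Δλ = λ' - λ = 66.6645 - 66.4 = 0.2645 pm

Using Δλ = λ_C(1 - cos θ), with λ_C = h/(m_e·c) ≈ 2.42631024 pm:
cos θ = 1 - Δλ/λ_C
cos θ = 1 - 0.2645/2.42631024
cos θ = 0.890987

θ = arccos(0.890987)
θ = 27.00°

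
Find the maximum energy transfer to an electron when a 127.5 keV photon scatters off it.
42.4446 keV

Maximum energy transfer occurs at θ = 180° (backscattering).

Initial photon: E₀ = 127.5 keV → λ₀ = 9.7243 pm

Maximum Compton shift (at 180°):
Δλ_max = 2λ_C = 2 × 2.4263 = 4.8526 pm

Final wavelength:
λ' = 9.7243 + 4.8526 = 14.5769 pm

Minimum photon energy (maximum energy to electron):
E'_min = hc/λ' = 85.0554 keV

Maximum electron kinetic energy:
K_max = E₀ - E'_min = 127.5000 - 85.0554 = 42.4446 keV

(Intermediate values are shown rounded; full precision is carried through to the final answer.)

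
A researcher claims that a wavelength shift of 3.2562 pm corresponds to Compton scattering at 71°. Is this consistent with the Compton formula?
No, inconsistent

Calculate the expected shift for θ = 71°:

Δλ_expected = λ_C(1 - cos(71°))
Δλ_expected = 2.4263 × (1 - cos(71°))
Δλ_expected = 2.4263 × 0.6744
Δλ_expected = 1.6364 pm

Given shift: 3.2562 pm
Expected shift: 1.6364 pm
Difference: 1.6198 pm

The values do not match. The given shift corresponds to θ ≈ 110.0°, not 71°.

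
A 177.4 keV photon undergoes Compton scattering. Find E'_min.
104.7024 keV (at θ = 180°)

The scattered photon has minimum energy when its wavelength is maximum, i.e., when the Compton shift Δλ = λ_C(1 − cos θ) is maximum. This occurs at θ = 180° (backscattering), giving Δλ_max = 2λ_C = 4.8526 pm.

Initial wavelength: λ₀ = hc/E₀ = 6.9890 pm
Maximum final wavelength: λ'_max = λ₀ + 2λ_C = 6.9890 + 4.8526 = 11.8416 pm
Minimum final energy: E'_min = hc/λ'_max = 104.7024 keV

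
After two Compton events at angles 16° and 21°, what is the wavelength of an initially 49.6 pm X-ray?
49.8551 pm

Apply Compton shift twice:

First scattering at θ₁ = 16°:
Δλ₁ = λ_C(1 - cos(16°))
Δλ₁ = 2.4263 × 0.0387
Δλ₁ = 0.0940 pm

After first scattering:
λ₁ = 49.6 + 0.0940 = 49.6940 pm

Second scattering at θ₂ = 21°:
Δλ₂ = λ_C(1 - cos(21°))
Δλ₂ = 2.4263 × 0.0664
Δλ₂ = 0.1612 pm

Final wavelength:
λ₂ = 49.6940 + 0.1612 = 49.8551 pm

Total shift: Δλ_total = 0.0940 + 0.1612 = 0.2551 pm

(Intermediate values are shown rounded; full precision is carried through to the final answer.)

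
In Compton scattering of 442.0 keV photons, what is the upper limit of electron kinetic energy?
280.0920 keV

Maximum energy transfer occurs at θ = 180° (backscattering).

Initial photon: E₀ = 442.0 keV → λ₀ = 2.8051 pm

Maximum Compton shift (at 180°):
Δλ_max = 2λ_C = 2 × 2.4263 = 4.8526 pm

Final wavelength:
λ' = 2.8051 + 4.8526 = 7.6577 pm

Minimum photon energy (maximum energy to electron):
E'_min = hc/λ' = 161.9080 keV

Maximum electron kinetic energy:
K_max = E₀ - E'_min = 442.0000 - 161.9080 = 280.0920 keV

(Intermediate values are shown rounded; full precision is carried through to the final answer.)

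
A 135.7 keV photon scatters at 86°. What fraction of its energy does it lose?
0.1981 (or 19.81%)

Calculate initial and final photon energies:

Initial: E₀ = 135.7 keV → λ₀ = 9.1366 pm
Compton shift: Δλ = 2.2571 pm
Final wavelength: λ' = 11.3937 pm
Final energy: E' = 108.8182 keV

Fractional energy loss:
(E₀ - E')/E₀ = (135.7000 - 108.8182)/135.7000
= 26.8818/135.7000
= 0.1981
= 19.81%

(Intermediate values are shown rounded; full precision is carried through to the final answer.)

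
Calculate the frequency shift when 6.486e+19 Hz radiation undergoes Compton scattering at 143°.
3.150e+19 Hz (decrease)

Convert frequency to wavelength (c = 299792458 m/s):
λ₀ = c/f₀ = 299792458/6.486e+19 = 4.6221471e-12 m = 4.6221 pm

Calculate Compton shift:
Δλ = λ_C(1 - cos(143°)) = 4.3640 pm

Final wavelength:
λ' = λ₀ + Δλ = 4.6221 + 4.3640 = 8.9862 pm

Final frequency:
f' = c/λ' = 299792458/8.9861948e-12 = 3.3361447e+19 Hz

Frequency shift (decrease):
Δf = f₀ - f' = 6.486e+19 - 3.3361447e+19 = 3.150e+19 Hz

(Intermediate values are shown rounded; full precision is carried through to the final answer.)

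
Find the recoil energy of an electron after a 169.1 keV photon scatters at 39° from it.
11.6141 keV

By energy conservation: K_e = E_initial - E_final

First find the scattered photon energy:
Initial wavelength: λ = hc/E = 7.3320 pm
Compton shift: Δλ = λ_C(1 - cos(39°)) = 0.5407 pm
Final wavelength: λ' = 7.3320 + 0.5407 = 7.8727 pm
Final photon energy: E' = hc/λ' = 157.4859 keV

Electron kinetic energy:
K_e = E - E' = 169.1000 - 157.4859 = 11.6141 keV

(Intermediate values are shown rounded; full precision is carried through to the final answer.)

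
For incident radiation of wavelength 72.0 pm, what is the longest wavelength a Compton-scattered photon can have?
76.8526 pm (at θ = 180°)

The Compton shift is Δλ = λ_C(1 − cos θ).

Since cos θ ranges from −1 to 1, the factor (1 − cos θ) ranges from 0 to 2; the maximum shift occurs at θ = 180° (backscattering):
Δλ_max = 2λ_C = 2 × 2.4263 pm = 4.8526 pm

Maximum scattered wavelength:
λ'_max = λ₀ + Δλ_max = 72.0 + 4.8526 = 76.8526 pm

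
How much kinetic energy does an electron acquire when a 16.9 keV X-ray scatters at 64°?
0.3082 keV

By energy conservation: K_e = E_initial - E_final

First find the scattered photon energy:
Initial wavelength: λ = hc/E = 73.3634 pm
Compton shift: Δλ = λ_C(1 - cos(64°)) = 1.3627 pm
Final wavelength: λ' = 73.3634 + 1.3627 = 74.7261 pm
Final photon energy: E' = hc/λ' = 16.5918 keV

Electron kinetic energy:
K_e = E - E' = 16.9000 - 16.5918 = 0.3082 keV

(Intermediate values are shown rounded; full precision is carried through to the final answer.)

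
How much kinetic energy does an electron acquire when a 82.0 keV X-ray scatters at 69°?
7.6548 keV

By energy conservation: K_e = E_initial - E_final

First find the scattered photon energy:
Initial wavelength: λ = hc/E = 15.1200 pm
Compton shift: Δλ = λ_C(1 - cos(69°)) = 1.5568 pm
Final wavelength: λ' = 15.1200 + 1.5568 = 16.6768 pm
Final photon energy: E' = hc/λ' = 74.3452 keV

Electron kinetic energy:
K_e = E - E' = 82.0000 - 74.3452 = 7.6548 keV

(Intermediate values are shown rounded; full precision is carried through to the final answer.)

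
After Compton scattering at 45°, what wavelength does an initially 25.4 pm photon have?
26.1106 pm

Using the Compton formula: λ' = λ + λ_C(1 − cos θ)

For θ = 45°, cos θ = √2/2 (exact) ≈ 0.7071, so:
1 − cos 45° = 1 − (√2/2) ≈ 0.2929

Δλ = λ_C × 0.2929 = 2.4263 × 0.2929 = 0.7106 pm

λ' = 25.4 + 0.7106 = 26.1106 pm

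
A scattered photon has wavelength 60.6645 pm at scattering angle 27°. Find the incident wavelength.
60.4000 pm

From λ' = λ + Δλ, we have λ = λ' - Δλ

First calculate the Compton shift:
Δλ = λ_C(1 - cos θ)
Δλ = 2.4263 × (1 - cos(27°))
Δλ = 2.4263 × 0.1090
Δλ = 0.2645 pm

Initial wavelength:
λ = λ' - Δλ
λ = 60.6645 - 0.2645
λ = 60.4000 pm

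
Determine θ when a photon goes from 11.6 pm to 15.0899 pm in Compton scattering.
116.00°

First find the wavelength shift:
Δλ = λ' - λ = 15.0899 - 11.6 = 3.4899 pm

Using Δλ = λ_C(1 - cos θ), with λ_C = h/(m_e·c) ≈ 2.42631024 pm:
cos θ = 1 - Δλ/λ_C
cos θ = 1 - 3.4899/2.42631024
cos θ = -0.438357

θ = arccos(-0.438357)
θ = 116.00°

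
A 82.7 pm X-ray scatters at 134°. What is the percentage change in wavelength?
4.9719%

Calculate the Compton shift:
Δλ = λ_C(1 - cos(134°))
Δλ = 2.4263 × (1 - cos(134°))
Δλ = 2.4263 × 1.6947
Δλ = 4.1118 pm

Percentage change:
(Δλ/λ₀) × 100 = (4.1118/82.7) × 100
= 4.9719%

(Intermediate values are shown rounded; full precision is carried through to the final answer.)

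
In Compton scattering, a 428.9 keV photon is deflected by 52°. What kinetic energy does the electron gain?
104.6119 keV

By energy conservation: K_e = E_initial - E_final

First find the scattered photon energy:
Initial wavelength: λ = hc/E = 2.8907 pm
Compton shift: Δλ = λ_C(1 - cos(52°)) = 0.9325 pm
Final wavelength: λ' = 2.8907 + 0.9325 = 3.8233 pm
Final photon energy: E' = hc/λ' = 324.2881 keV

Electron kinetic energy:
K_e = E - E' = 428.9000 - 324.2881 = 104.6119 keV

(Intermediate values are shown rounded; full precision is carried through to the final answer.)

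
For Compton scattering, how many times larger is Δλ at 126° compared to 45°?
126° produces the larger shift by a factor of 5.421

Calculate both shifts using Δλ = λ_C(1 - cos θ):

For θ₁ = 45°:
Δλ₁ = 2.4263 × (1 - cos(45°))
Δλ₁ = 2.4263 × 0.2929
Δλ₁ = 0.7106 pm

For θ₂ = 126°:
Δλ₂ = 2.4263 × (1 - cos(126°))
Δλ₂ = 2.4263 × 1.5878
Δλ₂ = 3.8525 pm

The 126° angle produces the larger shift.
Ratio: 3.8525/0.7106 = 5.421

(Intermediate values are shown rounded; full precision is carried through to the final answer.)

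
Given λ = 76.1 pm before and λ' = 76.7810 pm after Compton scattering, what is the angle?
44.00°

First find the wavelength shift:
Δλ = λ' - λ = 76.7810 - 76.1 = 0.6810 pm

Using Δλ = λ_C(1 - cos θ), with λ_C = h/(m_e·c) ≈ 2.42631024 pm:
cos θ = 1 - Δλ/λ_C
cos θ = 1 - 0.6810/2.42631024
cos θ = 0.719327

θ = arccos(0.719327)
θ = 44.00°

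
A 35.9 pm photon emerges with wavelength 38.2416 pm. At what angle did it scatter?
88.00°

First find the wavelength shift:
Δλ = λ' - λ = 38.2416 - 35.9 = 2.3416 pm

Using Δλ = λ_C(1 - cos θ), with λ_C = h/(m_e·c) ≈ 2.42631024 pm:
cos θ = 1 - Δλ/λ_C
cos θ = 1 - 2.3416/2.42631024
cos θ = 0.034913

θ = arccos(0.034913)
θ = 88.00°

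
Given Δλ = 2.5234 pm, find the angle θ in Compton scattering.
92.29°

From the Compton formula Δλ = λ_C(1 - cos θ), we can solve for θ:

cos θ = 1 - Δλ/λ_C

Given:
- Δλ = 2.5234 pm
- λ_C = h/(m_e·c) ≈ 2.42631024 pm

cos θ = 1 - 2.5234/2.42631024
cos θ = 1 - 1.040015
cos θ = -0.040015

θ = arccos(-0.040015)
θ = 92.29°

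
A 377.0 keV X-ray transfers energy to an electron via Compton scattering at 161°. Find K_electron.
222.1966 keV

By energy conservation: K_e = E_initial - E_final

First find the scattered photon energy:
Initial wavelength: λ = hc/E = 3.2887 pm
Compton shift: Δλ = λ_C(1 - cos(161°)) = 4.7204 pm
Final wavelength: λ' = 3.2887 + 4.7204 = 8.0091 pm
Final photon energy: E' = hc/λ' = 154.8034 keV

Electron kinetic energy:
K_e = E - E' = 377.0000 - 154.8034 = 222.1966 keV

(Intermediate values are shown rounded; full precision is carried through to the final answer.)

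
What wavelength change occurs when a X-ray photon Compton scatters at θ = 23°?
0.1929 pm

Using the Compton scattering formula:
Δλ = λ_C(1 - cos θ)

where λ_C = h/(m_e·c) ≈ 2.4263 pm is the Compton wavelength of an electron.

For θ = 23°:
cos(23°) = 0.9205
1 - cos(23°) = 0.0795

Δλ = 2.4263 × 0.0795
Δλ = 0.1929 pm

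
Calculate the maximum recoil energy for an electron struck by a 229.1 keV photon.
108.3097 keV

Maximum energy transfer occurs at θ = 180° (backscattering).

Initial photon: E₀ = 229.1 keV → λ₀ = 5.4118 pm

Maximum Compton shift (at 180°):
Δλ_max = 2λ_C = 2 × 2.4263 = 4.8526 pm

Final wavelength:
λ' = 5.4118 + 4.8526 = 10.2644 pm

Minimum photon energy (maximum energy to electron):
E'_min = hc/λ' = 120.7903 keV

Maximum electron kinetic energy:
K_max = E₀ - E'_min = 229.1000 - 120.7903 = 108.3097 keV

(Intermediate values are shown rounded; full precision is carried through to the final answer.)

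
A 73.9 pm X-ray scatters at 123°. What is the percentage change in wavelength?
5.0714%

Calculate the Compton shift:
Δλ = λ_C(1 - cos(123°))
Δλ = 2.4263 × (1 - cos(123°))
Δλ = 2.4263 × 1.5446
Δλ = 3.7478 pm

Percentage change:
(Δλ/λ₀) × 100 = (3.7478/73.9) × 100
= 5.0714%

(Intermediate values are shown rounded; full precision is carried through to the final answer.)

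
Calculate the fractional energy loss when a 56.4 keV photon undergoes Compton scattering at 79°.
0.0820 (or 8.20%)

Calculate initial and final photon energies:

Initial: E₀ = 56.4 keV → λ₀ = 21.9830 pm
Compton shift: Δλ = 1.9633 pm
Final wavelength: λ' = 23.9464 pm
Final energy: E' = 51.7758 keV

Fractional energy loss:
(E₀ - E')/E₀ = (56.4000 - 51.7758)/56.4000
= 4.6242/56.4000
= 0.0820
= 8.20%

(Intermediate values are shown rounded; full precision is carried through to the final answer.)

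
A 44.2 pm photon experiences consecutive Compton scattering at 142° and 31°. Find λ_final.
48.8848 pm

Apply Compton shift twice:

First scattering at θ₁ = 142°:
Δλ₁ = λ_C(1 - cos(142°))
Δλ₁ = 2.4263 × 1.7880
Δλ₁ = 4.3383 pm

After first scattering:
λ₁ = 44.2 + 4.3383 = 48.5383 pm

Second scattering at θ₂ = 31°:
Δλ₂ = λ_C(1 - cos(31°))
Δλ₂ = 2.4263 × 0.1428
Δλ₂ = 0.3466 pm

Final wavelength:
λ₂ = 48.5383 + 0.3466 = 48.8848 pm

Total shift: Δλ_total = 4.3383 + 0.3466 = 4.6848 pm

(Intermediate values are shown rounded; full precision is carried through to the final answer.)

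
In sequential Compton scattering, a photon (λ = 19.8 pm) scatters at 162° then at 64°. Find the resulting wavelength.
25.8966 pm

Apply Compton shift twice:

First scattering at θ₁ = 162°:
Δλ₁ = λ_C(1 - cos(162°))
Δλ₁ = 2.4263 × 1.9511
Δλ₁ = 4.7339 pm

After first scattering:
λ₁ = 19.8 + 4.7339 = 24.5339 pm

Second scattering at θ₂ = 64°:
Δλ₂ = λ_C(1 - cos(64°))
Δλ₂ = 2.4263 × 0.5616
Δλ₂ = 1.3627 pm

Final wavelength:
λ₂ = 24.5339 + 1.3627 = 25.8966 pm

Total shift: Δλ_total = 4.7339 + 1.3627 = 6.0966 pm

(Intermediate values are shown rounded; full precision is carried through to the final answer.)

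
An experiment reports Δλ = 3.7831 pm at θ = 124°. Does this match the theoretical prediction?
Yes, consistent

Calculate the expected shift for θ = 124°:

Δλ_expected = λ_C(1 - cos(124°))
Δλ_expected = 2.4263 × (1 - cos(124°))
Δλ_expected = 2.4263 × 1.5592
Δλ_expected = 3.7831 pm

Given shift: 3.7831 pm
Expected shift: 3.7831 pm
Difference: 0.0000 pm

The values match. This is consistent with Compton scattering at the stated angle.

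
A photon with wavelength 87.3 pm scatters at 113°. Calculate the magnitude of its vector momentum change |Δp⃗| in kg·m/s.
1.2424e-23 kg·m/s

Photon momentum magnitude is p = h/λ.

Initial momentum:
p₀ = h/λ = 6.6261e-34/8.7300e-11 = 7.5900e-24 kg·m/s

After scattering:
λ' = λ + Δλ = 87.3 + 3.3743 = 90.6743 pm
p' = h/λ' = 6.6261e-34/9.0674e-11 = 7.3075e-24 kg·m/s

Momentum is a vector; the scattered photon's direction makes angle θ = 113° with the incident direction. The magnitude of the vector change Δp⃗ = p⃗₀ − p⃗' is found from the law of cosines:
|Δp⃗|² = p₀² + p'² − 2p₀p'cos θ
|Δp⃗|² = (7.5900e-24)² + (7.3075e-24)² − 2·7.5900e-24·7.3075e-24·cos(113°)
|Δp⃗| = 1.2424e-23 kg·m/s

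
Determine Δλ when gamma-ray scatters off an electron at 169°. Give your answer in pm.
4.8080 pm

Using the Compton scattering formula:
Δλ = λ_C(1 - cos θ)

where λ_C = h/(m_e·c) ≈ 2.4263 pm is the Compton wavelength of an electron.

For θ = 169°:
cos(169°) = -0.9816
1 - cos(169°) = 1.9816

Δλ = 2.4263 × 1.9816
Δλ = 4.8080 pm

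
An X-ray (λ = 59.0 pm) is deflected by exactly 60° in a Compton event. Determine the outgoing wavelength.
60.2132 pm

Using the Compton formula: λ' = λ + λ_C(1 − cos θ)

For θ = 60°, cos θ = 1/2 (exact) = 0.5000, so:
1 − cos 60° = 1 − (1/2) = 0.5000

Δλ = λ_C × 0.5000 = 2.4263 × 0.5000 = 1.2132 pm

λ' = 59.0 + 1.2132 = 60.2132 pm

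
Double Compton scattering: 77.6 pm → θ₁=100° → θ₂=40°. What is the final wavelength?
81.0153 pm

Apply Compton shift twice:

First scattering at θ₁ = 100°:
Δλ₁ = λ_C(1 - cos(100°))
Δλ₁ = 2.4263 × 1.1736
Δλ₁ = 2.8476 pm

After first scattering:
λ₁ = 77.6 + 2.8476 = 80.4476 pm

Second scattering at θ₂ = 40°:
Δλ₂ = λ_C(1 - cos(40°))
Δλ₂ = 2.4263 × 0.2340
Δλ₂ = 0.5676 pm

Final wavelength:
λ₂ = 80.4476 + 0.5676 = 81.0153 pm

Total shift: Δλ_total = 2.8476 + 0.5676 = 3.4153 pm

(Intermediate values are shown rounded; full precision is carried through to the final answer.)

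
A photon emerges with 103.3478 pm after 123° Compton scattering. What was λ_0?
99.6000 pm

From λ' = λ + Δλ, we have λ = λ' - Δλ

First calculate the Compton shift:
Δλ = λ_C(1 - cos θ)
Δλ = 2.4263 × (1 - cos(123°))
Δλ = 2.4263 × 1.5446
Δλ = 3.7478 pm

Initial wavelength:
λ = λ' - Δλ
λ = 103.3478 - 3.7478
λ = 99.6000 pm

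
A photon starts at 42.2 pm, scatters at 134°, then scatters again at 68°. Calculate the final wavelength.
47.8292 pm

Apply Compton shift twice:

First scattering at θ₁ = 134°:
Δλ₁ = λ_C(1 - cos(134°))
Δλ₁ = 2.4263 × 1.6947
Δλ₁ = 4.1118 pm

After first scattering:
λ₁ = 42.2 + 4.1118 = 46.3118 pm

Second scattering at θ₂ = 68°:
Δλ₂ = λ_C(1 - cos(68°))
Δλ₂ = 2.4263 × 0.6254
Δλ₂ = 1.5174 pm

Final wavelength:
λ₂ = 46.3118 + 1.5174 = 47.8292 pm

Total shift: Δλ_total = 4.1118 + 1.5174 = 5.6292 pm

(Intermediate values are shown rounded; full precision is carried through to the final answer.)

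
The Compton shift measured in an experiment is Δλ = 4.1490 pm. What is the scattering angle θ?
135.24°

From the Compton formula Δλ = λ_C(1 - cos θ), we can solve for θ:

cos θ = 1 - Δλ/λ_C

Given:
- Δλ = 4.1490 pm
- λ_C = h/(m_e·c) ≈ 2.42631024 pm

cos θ = 1 - 4.1490/2.42631024
cos θ = 1 - 1.710004
cos θ = -0.710004

θ = arccos(-0.710004)
θ = 135.24°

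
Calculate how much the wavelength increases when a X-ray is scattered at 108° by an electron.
3.1761 pm

Using the Compton scattering formula:
Δλ = λ_C(1 - cos θ)

where λ_C = h/(m_e·c) ≈ 2.4263 pm is the Compton wavelength of an electron.

For θ = 108°:
cos(108°) = -0.3090
1 - cos(108°) = 1.3090

Δλ = 2.4263 × 1.3090
Δλ = 3.1761 pm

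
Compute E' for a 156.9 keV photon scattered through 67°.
132.1738 keV

First convert energy to wavelength:
λ = hc/E, with hc ≈ 1239.842 keV·pm (i.e. 1239.842 eV·nm)

For E = 156.9 keV = 156900 eV:
λ = 1239.842 keV·pm / 156.9 keV
λ = 7.9021 pm

Calculate the Compton shift:
Δλ = λ_C(1 - cos(67°)) = 2.4263 × 0.6093
Δλ = 1.4783 pm

Final wavelength:
λ' = 7.9021 + 1.4783 = 9.3804 pm

Final energy:
E' = hc/λ' = 1239.842 / 9.3804 = 132.1738 keV

(Intermediate values are shown rounded; full precision is carried through to the final answer.)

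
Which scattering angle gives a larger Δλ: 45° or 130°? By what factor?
130° produces the larger shift by a factor of 5.609

Calculate both shifts using Δλ = λ_C(1 - cos θ):

For θ₁ = 45°:
Δλ₁ = 2.4263 × (1 - cos(45°))
Δλ₁ = 2.4263 × 0.2929
Δλ₁ = 0.7106 pm

For θ₂ = 130°:
Δλ₂ = 2.4263 × (1 - cos(130°))
Δλ₂ = 2.4263 × 1.6428
Δλ₂ = 3.9859 pm

The 130° angle produces the larger shift.
Ratio: 3.9859/0.7106 = 5.609

(Intermediate values are shown rounded; full precision is carried through to the final answer.)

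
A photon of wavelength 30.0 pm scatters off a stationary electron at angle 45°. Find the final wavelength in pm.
30.7106 pm

Using the Compton scattering formula:
λ' = λ + Δλ = λ + λ_C(1 - cos θ)

Given:
- Initial wavelength λ = 30.0 pm
- Scattering angle θ = 45°
- Compton wavelength λ_C ≈ 2.4263 pm

Calculate the shift:
Δλ = 2.4263 × (1 - cos(45°))
Δλ = 2.4263 × 0.2929
Δλ = 0.7106 pm

Final wavelength:
λ' = 30.0 + 0.7106 = 30.7106 pm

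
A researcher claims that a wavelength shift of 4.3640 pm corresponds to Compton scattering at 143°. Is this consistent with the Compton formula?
Yes, consistent

Calculate the expected shift for θ = 143°:

Δλ_expected = λ_C(1 - cos(143°))
Δλ_expected = 2.4263 × (1 - cos(143°))
Δλ_expected = 2.4263 × 1.7986
Δλ_expected = 4.3640 pm

Given shift: 4.3640 pm
Expected shift: 4.3640 pm
Difference: 0.0000 pm

The values match. This is consistent with Compton scattering at the stated angle.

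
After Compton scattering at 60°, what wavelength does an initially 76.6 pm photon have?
77.8132 pm

Using the Compton formula: λ' = λ + λ_C(1 − cos θ)

For θ = 60°, cos θ = 1/2 (exact) = 0.5000, so:
1 − cos 60° = 1 − (1/2) = 0.5000

Δλ = λ_C × 0.5000 = 2.4263 × 0.5000 = 1.2132 pm

λ' = 76.6 + 1.2132 = 77.8132 pm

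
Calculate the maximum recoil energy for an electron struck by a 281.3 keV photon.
147.4101 keV

Maximum energy transfer occurs at θ = 180° (backscattering).

Initial photon: E₀ = 281.3 keV → λ₀ = 4.4075 pm

Maximum Compton shift (at 180°):
Δλ_max = 2λ_C = 2 × 2.4263 = 4.8526 pm

Final wavelength:
λ' = 4.4075 + 4.8526 = 9.2602 pm

Minimum photon energy (maximum energy to electron):
E'_min = hc/λ' = 133.8899 keV

Maximum electron kinetic energy:
K_max = E₀ - E'_min = 281.3000 - 133.8899 = 147.4101 keV

(Intermediate values are shown rounded; full precision is carried through to the final answer.)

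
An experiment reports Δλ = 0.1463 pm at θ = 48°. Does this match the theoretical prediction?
No, inconsistent

Calculate the expected shift for θ = 48°:

Δλ_expected = λ_C(1 - cos(48°))
Δλ_expected = 2.4263 × (1 - cos(48°))
Δλ_expected = 2.4263 × 0.3309
Δλ_expected = 0.8028 pm

Given shift: 0.1463 pm
Expected shift: 0.8028 pm
Difference: 0.6565 pm

The values do not match. The given shift corresponds to θ ≈ 20.0°, not 48°.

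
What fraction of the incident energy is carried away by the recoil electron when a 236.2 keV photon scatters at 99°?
0.3483 (or 34.83%)

Calculate initial and final photon energies:

Initial: E₀ = 236.2 keV → λ₀ = 5.2491 pm
Compton shift: Δλ = 2.8059 pm
Final wavelength: λ' = 8.0550 pm
Final energy: E' = 153.9223 keV

Fractional energy loss:
(E₀ - E')/E₀ = (236.2000 - 153.9223)/236.2000
= 82.2777/236.2000
= 0.3483
= 34.83%

(Intermediate values are shown rounded; full precision is carried through to the final answer.)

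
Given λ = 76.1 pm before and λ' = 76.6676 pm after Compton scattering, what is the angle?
40.00°

First find the wavelength shift:
Δλ = λ' - λ = 76.6676 - 76.1 = 0.5676 pm

Using Δλ = λ_C(1 - cos θ), with λ_C = h/(m_e·c) ≈ 2.42631024 pm:
cos θ = 1 - Δλ/λ_C
cos θ = 1 - 0.5676/2.42631024
cos θ = 0.766065

θ = arccos(0.766065)
θ = 40.00°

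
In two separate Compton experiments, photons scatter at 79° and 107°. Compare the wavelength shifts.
107° produces the larger shift by a factor of 1.597

Calculate both shifts using Δλ = λ_C(1 - cos θ):

For θ₁ = 79°:
Δλ₁ = 2.4263 × (1 - cos(79°))
Δλ₁ = 2.4263 × 0.8092
Δλ₁ = 1.9633 pm

For θ₂ = 107°:
Δλ₂ = 2.4263 × (1 - cos(107°))
Δλ₂ = 2.4263 × 1.2924
Δλ₂ = 3.1357 pm

The 107° angle produces the larger shift.
Ratio: 3.1357/1.9633 = 1.597

(Intermediate values are shown rounded; full precision is carried through to the final answer.)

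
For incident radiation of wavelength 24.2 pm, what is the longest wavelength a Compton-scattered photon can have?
29.0526 pm (at θ = 180°)

The Compton shift is Δλ = λ_C(1 − cos θ).

Since cos θ ranges from −1 to 1, the factor (1 − cos θ) ranges from 0 to 2; the maximum shift occurs at θ = 180° (backscattering):
Δλ_max = 2λ_C = 2 × 2.4263 pm = 4.8526 pm

Maximum scattered wavelength:
λ'_max = λ₀ + Δλ_max = 24.2 + 4.8526 = 29.0526 pm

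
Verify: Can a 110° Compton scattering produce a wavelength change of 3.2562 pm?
Yes, consistent

Calculate the expected shift for θ = 110°:

Δλ_expected = λ_C(1 - cos(110°))
Δλ_expected = 2.4263 × (1 - cos(110°))
Δλ_expected = 2.4263 × 1.3420
Δλ_expected = 3.2562 pm

Given shift: 3.2562 pm
Expected shift: 3.2562 pm
Difference: 0.0000 pm

The values match. This is consistent with Compton scattering at the stated angle.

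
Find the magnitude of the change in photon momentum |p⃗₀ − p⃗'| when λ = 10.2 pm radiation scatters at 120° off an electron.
9.8095e-23 kg·m/s

Photon momentum magnitude is p = h/λ.

Initial momentum:
p₀ = h/λ = 6.6261e-34/1.0200e-11 = 6.4961e-23 kg·m/s

After scattering:
λ' = λ + Δλ = 10.2 + 3.6395 = 13.8395 pm
p' = h/λ' = 6.6261e-34/1.3839e-11 = 4.7878e-23 kg·m/s

Momentum is a vector; the scattered photon's direction makes angle θ = 120° with the incident direction. The magnitude of the vector change Δp⃗ = p⃗₀ − p⃗' is found from the law of cosines:
|Δp⃗|² = p₀² + p'² − 2p₀p'cos θ
|Δp⃗|² = (6.4961e-23)² + (4.7878e-23)² − 2·6.4961e-23·4.7878e-23·cos(120°)
|Δp⃗| = 9.8095e-23 kg·m/s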